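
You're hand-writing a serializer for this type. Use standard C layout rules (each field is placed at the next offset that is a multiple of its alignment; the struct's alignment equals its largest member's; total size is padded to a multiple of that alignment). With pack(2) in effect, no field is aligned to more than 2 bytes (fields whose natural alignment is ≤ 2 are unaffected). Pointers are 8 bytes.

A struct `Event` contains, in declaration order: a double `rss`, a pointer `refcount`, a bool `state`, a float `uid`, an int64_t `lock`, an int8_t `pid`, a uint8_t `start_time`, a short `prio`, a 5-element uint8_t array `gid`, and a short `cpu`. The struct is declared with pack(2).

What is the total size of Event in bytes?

42 bytes

@0: rss [8B, align 2] → 8
@8: refcount [8B, align 2] → 16
@16: state [1B, align 1] → 17
+1 pad (align 2)
@18: uid [4B, align 2] → 22
@22: lock [8B, align 2] → 30
@30: pid [1B, align 1] → 31
@31: start_time [1B, align 1] → 32
@32: prio [2B, align 2] → 34
@34: gid [5B, align 1] → 39
+1 pad (align 2)
@40: cpu [2B, align 2] → 42
size 42, align 2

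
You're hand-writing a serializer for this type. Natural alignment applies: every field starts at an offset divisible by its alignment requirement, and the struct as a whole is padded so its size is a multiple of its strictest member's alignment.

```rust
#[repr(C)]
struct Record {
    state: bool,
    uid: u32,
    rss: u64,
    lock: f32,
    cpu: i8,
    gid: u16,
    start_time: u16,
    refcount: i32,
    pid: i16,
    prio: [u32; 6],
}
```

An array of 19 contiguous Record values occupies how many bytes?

1216

0..1  state  (1B, 1-aligned)
1..4  -- padding (3B)
4..8  uid  (4B, 4-aligned)
8..16  rss  (8B, 8-aligned)
16..20  lock  (4B, 4-aligned)
20..21  cpu  (1B, 1-aligned)
21..22  -- padding (1B)
22..24  gid  (2B, 2-aligned)
24..26  start_time  (2B, 2-aligned)
26..28  -- padding (2B)
28..32  refcount  (4B, 4-aligned)
32..34  pid  (2B, 2-aligned)
34..36  -- padding (2B)
36..60  prio  (24B, 4-aligned)
60..64  -- tail padding (4B)
sizeof = 64, alignof = 8
array of 19: 19 × 64 = 1216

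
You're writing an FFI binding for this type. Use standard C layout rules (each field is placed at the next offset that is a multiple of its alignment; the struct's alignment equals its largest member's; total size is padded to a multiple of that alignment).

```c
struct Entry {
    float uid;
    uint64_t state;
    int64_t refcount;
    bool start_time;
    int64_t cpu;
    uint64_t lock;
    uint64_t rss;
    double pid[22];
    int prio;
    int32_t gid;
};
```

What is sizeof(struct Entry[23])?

5520

uid at 0 (size 4, align 4) → ends 4
pad 4 to align 8 for state
state at 8 (size 8, align 8) → ends 16
refcount at 16 (size 8, align 8) → ends 24
start_time at 24 (size 1, align 1) → ends 25
pad 7 to align 8 for cpu
cpu at 32 (size 8, align 8) → ends 40
lock at 40 (size 8, align 8) → ends 48
rss at 48 (size 8, align 8) → ends 56
pid at 56 (size 176, align 8) → ends 232
prio at 232 (size 4, align 4) → ends 236
gid at 236 (size 4, align 4) → ends 240
total 240 bytes, alignment 8
array of 23: 23 × 240 = 5520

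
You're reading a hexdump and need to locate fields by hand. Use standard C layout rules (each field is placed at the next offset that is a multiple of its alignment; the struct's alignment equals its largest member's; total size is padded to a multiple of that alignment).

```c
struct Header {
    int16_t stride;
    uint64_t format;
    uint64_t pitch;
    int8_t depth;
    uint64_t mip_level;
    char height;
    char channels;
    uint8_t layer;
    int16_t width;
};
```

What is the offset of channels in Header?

41

0..2  stride  (2B, 2-aligned)
2..8  -- padding (6B)
8..16  format  (8B, 8-aligned)
16..24  pitch  (8B, 8-aligned)
24..25  depth  (1B, 1-aligned)
25..32  -- padding (7B)
32..40  mip_level  (8B, 8-aligned)
40..41  height  (1B, 1-aligned)
41..42  channels  (1B, 1-aligned)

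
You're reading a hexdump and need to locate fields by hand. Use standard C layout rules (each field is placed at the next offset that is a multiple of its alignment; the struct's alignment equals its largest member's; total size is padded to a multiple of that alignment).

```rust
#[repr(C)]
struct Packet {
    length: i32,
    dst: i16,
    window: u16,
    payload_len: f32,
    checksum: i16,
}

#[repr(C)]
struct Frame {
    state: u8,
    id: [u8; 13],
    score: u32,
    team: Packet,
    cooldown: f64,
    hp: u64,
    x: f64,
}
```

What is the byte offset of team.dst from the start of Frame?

Packet: length at 0 (size 4, align 4) → ends 4; dst at 4 (size 2, align 2) → ends 6; window at 6 (size 2, align 2) → ends 8; payload_len at 8 (size 4, align 4) → ends 12; checksum at 12 (size 2, align 2) → ends 14; tail pad 2 to reach multiple of 4; total 16 bytes, alignment 4
state at 0 (size 1, align 1) → ends 1
id at 1 (size 13, align 1) → ends 14
pad 2 to align 4 for score
score at 16 (size 4, align 4) → ends 20
team at 20 (size 16, align 4) → ends 36
within Packet: dst at 4
20 + 4 = 24

24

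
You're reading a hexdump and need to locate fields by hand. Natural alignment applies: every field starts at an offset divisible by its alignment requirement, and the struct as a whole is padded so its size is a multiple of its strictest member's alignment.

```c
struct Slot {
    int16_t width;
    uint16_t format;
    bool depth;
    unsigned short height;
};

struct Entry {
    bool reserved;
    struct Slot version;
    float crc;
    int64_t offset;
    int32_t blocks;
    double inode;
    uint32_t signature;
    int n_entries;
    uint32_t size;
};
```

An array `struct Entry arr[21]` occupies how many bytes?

1176

Slot: @0: width [2B, align 2] → 2; @2: format [2B, align 2] → 4; @4: depth [1B, align 1] → 5; +1 pad (align 2); @6: height [2B, align 2] → 8; size 8, align 2
@0: reserved [1B, align 1] → 1
+1 pad (align 2)
@2: version [8B, align 2] → 10
+2 pad (align 4)
@12: crc [4B, align 4] → 16
@16: offset [8B, align 8] → 24
@24: blocks [4B, align 4] → 28
+4 pad (align 8)
@32: inode [8B, align 8] → 40
@40: signature [4B, align 4] → 44
@44: n_entries [4B, align 4] → 48
@48: size [4B, align 4] → 52
+4 tail pad (align 8)
size 56, align 8
array of 21: 21 × 56 = 1176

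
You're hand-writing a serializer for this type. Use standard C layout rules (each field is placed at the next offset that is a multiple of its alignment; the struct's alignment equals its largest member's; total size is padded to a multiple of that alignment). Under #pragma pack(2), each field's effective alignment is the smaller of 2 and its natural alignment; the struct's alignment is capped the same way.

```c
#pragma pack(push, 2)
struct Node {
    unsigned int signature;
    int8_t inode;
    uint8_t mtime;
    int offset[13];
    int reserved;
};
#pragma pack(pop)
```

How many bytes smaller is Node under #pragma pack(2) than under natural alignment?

2

natural layout:
  @0: signature [4B, align 4] → 4
  @4: inode [1B, align 1] → 5
  @5: mtime [1B, align 1] → 6
  +2 pad (align 4)
  @8: offset [52B, align 4] → 60
  @60: reserved [4B, align 4] → 64
  size 64, align 4
packed(2) layout:
  @0: signature [4B, align 2] → 4
  @4: inode [1B, align 1] → 5
  @5: mtime [1B, align 1] → 6
  @6: offset [52B, align 2] → 58
  @58: reserved [4B, align 2] → 62
  size 62, align 2
64 − 62 = 2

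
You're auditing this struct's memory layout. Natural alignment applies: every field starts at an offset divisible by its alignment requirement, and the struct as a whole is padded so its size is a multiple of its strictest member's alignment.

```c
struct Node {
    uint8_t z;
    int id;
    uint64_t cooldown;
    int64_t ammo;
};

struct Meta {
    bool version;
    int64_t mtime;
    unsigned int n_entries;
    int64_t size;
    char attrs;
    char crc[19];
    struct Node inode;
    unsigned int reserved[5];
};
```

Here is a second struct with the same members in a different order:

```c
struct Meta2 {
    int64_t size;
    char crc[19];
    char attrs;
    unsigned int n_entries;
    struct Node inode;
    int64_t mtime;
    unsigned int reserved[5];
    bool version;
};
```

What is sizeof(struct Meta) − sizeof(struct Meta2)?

Node: z at 0 (size 1, align 1) → ends 1; pad 3 to align 4 for id; id at 4 (size 4, align 4) → ends 8; cooldown at 8 (size 8, align 8) → ends 16; ammo at 16 (size 8, align 8) → ends 24; total 24 bytes, alignment 8
version at 0 (size 1, align 1) → ends 1
pad 7 to align 8 for mtime
mtime at 8 (size 8, align 8) → ends 16
n_entries at 16 (size 4, align 4) → ends 20
pad 4 to align 8 for size
size at 24 (size 8, align 8) → ends 32
attrs at 32 (size 1, align 1) → ends 33
crc at 33 (size 19, align 1) → ends 52
pad 4 to align 8 for inode
inode at 56 (size 24, align 8) → ends 80
reserved at 80 (size 20, align 4) → ends 100
tail pad 4 to reach multiple of 8
total 104 bytes, alignment 8
— Meta2 —
size at 0 (size 8, align 8) → ends 8
crc at 8 (size 19, align 1) → ends 27
attrs at 27 (size 1, align 1) → ends 28
n_entries at 28 (size 4, align 4) → ends 32
inode at 32 (size 24, align 8) → ends 56
mtime at 56 (size 8, align 8) → ends 64
reserved at 64 (size 20, align 4) → ends 84
version at 84 (size 1, align 1) → ends 85
tail pad 3 to reach multiple of 8
total 88 bytes, alignment 8
104 − 88 = 16

16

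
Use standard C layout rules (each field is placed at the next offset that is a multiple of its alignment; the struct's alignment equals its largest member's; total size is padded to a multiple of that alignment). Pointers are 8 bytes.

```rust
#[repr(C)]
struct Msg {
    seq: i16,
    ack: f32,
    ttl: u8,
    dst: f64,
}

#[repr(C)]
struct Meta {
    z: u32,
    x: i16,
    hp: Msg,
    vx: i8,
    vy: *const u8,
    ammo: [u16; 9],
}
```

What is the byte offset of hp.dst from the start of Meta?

Msg: @0: seq [2B, align 2] → 2; +2 pad (align 4); @4: ack [4B, align 4] → 8; @8: ttl [1B, align 1] → 9; +7 pad (align 8); @16: dst [8B, align 8] → 24; size 24, align 8
@0: z [4B, align 4] → 4
@4: x [2B, align 2] → 6
+2 pad (align 8)
@8: hp [24B, align 8] → 32
within Msg: dst at 16
8 + 16 = 24

24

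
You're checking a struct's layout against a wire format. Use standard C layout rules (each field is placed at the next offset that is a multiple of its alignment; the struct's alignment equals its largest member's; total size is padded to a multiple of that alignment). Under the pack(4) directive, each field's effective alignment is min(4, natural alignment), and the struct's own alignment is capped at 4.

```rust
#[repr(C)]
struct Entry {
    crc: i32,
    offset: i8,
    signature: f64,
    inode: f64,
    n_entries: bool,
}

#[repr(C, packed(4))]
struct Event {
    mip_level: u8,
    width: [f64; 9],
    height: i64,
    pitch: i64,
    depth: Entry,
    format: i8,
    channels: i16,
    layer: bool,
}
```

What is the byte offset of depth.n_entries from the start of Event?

116

Entry: crc at 0 (size 4, align 4) → ends 4; offset at 4 (size 1, align 1) → ends 5; pad 3 to align 8 for signature; signature at 8 (size 8, align 8) → ends 16; inode at 16 (size 8, align 8) → ends 24; n_entries at 24 (size 1, align 1) → ends 25; tail pad 7 to reach multiple of 8; total 32 bytes, alignment 8
mip_level at 0 (size 1, align 1) → ends 1
pad 3 to align 4 for width
width at 4 (size 72, align 4) → ends 76
height at 76 (size 8, align 4) → ends 84
pitch at 84 (size 8, align 4) → ends 92
depth at 92 (size 32, align 4) → ends 124
within Entry: n_entries at 24
92 + 24 = 116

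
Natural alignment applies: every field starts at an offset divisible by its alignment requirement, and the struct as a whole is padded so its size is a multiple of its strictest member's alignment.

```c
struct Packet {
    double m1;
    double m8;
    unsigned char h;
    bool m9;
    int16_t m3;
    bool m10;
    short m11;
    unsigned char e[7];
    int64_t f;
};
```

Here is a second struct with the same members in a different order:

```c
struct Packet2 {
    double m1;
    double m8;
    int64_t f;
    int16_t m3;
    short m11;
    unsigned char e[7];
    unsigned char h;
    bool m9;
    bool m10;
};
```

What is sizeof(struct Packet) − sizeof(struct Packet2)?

@0: m1 [8B, align 8] → 8
@8: m8 [8B, align 8] → 16
@16: h [1B, align 1] → 17
@17: m9 [1B, align 1] → 18
@18: m3 [2B, align 2] → 20
@20: m10 [1B, align 1] → 21
+1 pad (align 2)
@22: m11 [2B, align 2] → 24
@24: e [7B, align 1] → 31
+1 pad (align 8)
@32: f [8B, align 8] → 40
size 40, align 8
— Packet2 —
@0: m1 [8B, align 8] → 8
@8: m8 [8B, align 8] → 16
@16: f [8B, align 8] → 24
@24: m3 [2B, align 2] → 26
@26: m11 [2B, align 2] → 28
@28: e [7B, align 1] → 35
@35: h [1B, align 1] → 36
@36: m9 [1B, align 1] → 37
@37: m10 [1B, align 1] → 38
+2 tail pad (align 8)
size 40, align 8
40 − 40 = 0

0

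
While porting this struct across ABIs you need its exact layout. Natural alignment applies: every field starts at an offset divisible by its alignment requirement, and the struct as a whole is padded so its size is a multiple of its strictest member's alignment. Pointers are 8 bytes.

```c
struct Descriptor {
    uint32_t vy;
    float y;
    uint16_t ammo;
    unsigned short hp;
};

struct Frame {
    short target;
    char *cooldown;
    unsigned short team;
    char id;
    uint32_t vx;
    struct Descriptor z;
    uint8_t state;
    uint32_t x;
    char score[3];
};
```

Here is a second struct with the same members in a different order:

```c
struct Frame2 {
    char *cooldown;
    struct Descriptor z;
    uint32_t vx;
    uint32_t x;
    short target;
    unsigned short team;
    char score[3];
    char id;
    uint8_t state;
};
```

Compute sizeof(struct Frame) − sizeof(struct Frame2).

8

Descriptor: vy at 0 (size 4, align 4) → ends 4; y at 4 (size 4, align 4) → ends 8; ammo at 8 (size 2, align 2) → ends 10; hp at 10 (size 2, align 2) → ends 12; total 12 bytes, alignment 4
target at 0 (size 2, align 2) → ends 2
pad 6 to align 8 for cooldown
cooldown at 8 (size 8, align 8) → ends 16
team at 16 (size 2, align 2) → ends 18
id at 18 (size 1, align 1) → ends 19
pad 1 to align 4 for vx
vx at 20 (size 4, align 4) → ends 24
z at 24 (size 12, align 4) → ends 36
state at 36 (size 1, align 1) → ends 37
pad 3 to align 4 for x
x at 40 (size 4, align 4) → ends 44
score at 44 (size 3, align 1) → ends 47
tail pad 1 to reach multiple of 8
total 48 bytes, alignment 8
— Frame2 —
cooldown at 0 (size 8, align 8) → ends 8
z at 8 (size 12, align 4) → ends 20
vx at 20 (size 4, align 4) → ends 24
x at 24 (size 4, align 4) → ends 28
target at 28 (size 2, align 2) → ends 30
team at 30 (size 2, align 2) → ends 32
score at 32 (size 3, align 1) → ends 35
id at 35 (size 1, align 1) → ends 36
state at 36 (size 1, align 1) → ends 37
tail pad 3 to reach multiple of 8
total 40 bytes, alignment 8
48 − 40 = 8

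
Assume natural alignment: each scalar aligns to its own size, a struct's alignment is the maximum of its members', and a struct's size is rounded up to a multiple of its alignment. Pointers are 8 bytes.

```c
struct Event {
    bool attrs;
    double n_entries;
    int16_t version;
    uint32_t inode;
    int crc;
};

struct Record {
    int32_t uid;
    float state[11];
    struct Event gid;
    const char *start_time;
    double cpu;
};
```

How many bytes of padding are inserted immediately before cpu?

0

Event: 0..1  attrs  (1B, 1-aligned); 1..8  -- padding (7B); 8..16  n_entries  (8B, 8-aligned); 16..18  version  (2B, 2-aligned); 18..20  -- padding (2B); 20..24  inode  (4B, 4-aligned); 24..28  crc  (4B, 4-aligned); 28..32  -- tail padding (4B); sizeof = 32, alignof = 8
0..4  uid  (4B, 4-aligned)
4..48  state  (44B, 4-aligned)
48..80  gid  (32B, 8-aligned)
80..88  start_time  (8B, 8-aligned)
88..96  cpu  (8B, 8-aligned)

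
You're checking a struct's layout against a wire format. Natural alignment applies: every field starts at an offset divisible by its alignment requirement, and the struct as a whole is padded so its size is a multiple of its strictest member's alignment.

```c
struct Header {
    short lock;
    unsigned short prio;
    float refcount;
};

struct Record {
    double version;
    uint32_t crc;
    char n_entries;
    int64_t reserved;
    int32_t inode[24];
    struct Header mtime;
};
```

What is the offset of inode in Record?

Header: lock at 0 (size 2, align 2) → ends 2; prio at 2 (size 2, align 2) → ends 4; refcount at 4 (size 4, align 4) → ends 8; total 8 bytes, alignment 4
version at 0 (size 8, align 8) → ends 8
crc at 8 (size 4, align 4) → ends 12
n_entries at 12 (size 1, align 1) → ends 13
pad 3 to align 8 for reserved
reserved at 16 (size 8, align 8) → ends 24
inode at 24 (size 96, align 4) → ends 120

24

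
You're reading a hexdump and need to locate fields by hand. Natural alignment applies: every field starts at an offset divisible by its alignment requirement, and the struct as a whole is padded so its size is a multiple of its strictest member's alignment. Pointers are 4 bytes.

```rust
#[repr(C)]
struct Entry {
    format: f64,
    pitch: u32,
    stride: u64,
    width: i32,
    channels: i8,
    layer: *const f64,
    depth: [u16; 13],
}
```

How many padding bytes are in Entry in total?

9

format at 0 (size 8, align 8) → ends 8
pitch at 8 (size 4, align 4) → ends 12
pad 4 to align 8 for stride
stride at 16 (size 8, align 8) → ends 24
width at 24 (size 4, align 4) → ends 28
channels at 28 (size 1, align 1) → ends 29
pad 3 to align 4 for layer
layer at 32 (size 4, align 4) → ends 36
depth at 36 (size 26, align 2) → ends 62
tail pad 2 to reach multiple of 8
total 64 bytes, alignment 8
data bytes 55, size 64 → padding 9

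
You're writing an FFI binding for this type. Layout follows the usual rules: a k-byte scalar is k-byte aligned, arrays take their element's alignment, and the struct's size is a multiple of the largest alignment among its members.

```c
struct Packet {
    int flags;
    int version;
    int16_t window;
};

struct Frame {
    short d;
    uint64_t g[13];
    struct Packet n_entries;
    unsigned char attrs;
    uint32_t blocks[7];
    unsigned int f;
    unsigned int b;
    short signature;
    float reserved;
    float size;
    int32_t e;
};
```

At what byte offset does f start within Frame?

156

Packet: @0: flags [4B, align 4] → 4; @4: version [4B, align 4] → 8; @8: window [2B, align 2] → 10; +2 tail pad (align 4); size 12, align 4
@0: d [2B, align 2] → 2
+6 pad (align 8)
@8: g [104B, align 8] → 112
@112: n_entries [12B, align 4] → 124
@124: attrs [1B, align 1] → 125
+3 pad (align 4)
@128: blocks [28B, align 4] → 156
@156: f [4B, align 4] → 160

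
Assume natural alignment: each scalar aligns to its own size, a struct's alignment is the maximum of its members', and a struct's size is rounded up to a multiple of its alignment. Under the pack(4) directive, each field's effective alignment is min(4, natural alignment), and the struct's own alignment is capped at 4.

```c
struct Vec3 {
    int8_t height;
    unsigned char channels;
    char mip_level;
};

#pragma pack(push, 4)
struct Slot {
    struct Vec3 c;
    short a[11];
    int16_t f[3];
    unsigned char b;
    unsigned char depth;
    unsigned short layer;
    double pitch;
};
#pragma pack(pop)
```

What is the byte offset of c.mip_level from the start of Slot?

Vec3: height at 0 (size 1, align 1) → ends 1; channels at 1 (size 1, align 1) → ends 2; mip_level at 2 (size 1, align 1) → ends 3; total 3 bytes, alignment 1
c at 0 (size 3, align 1) → ends 3
within Vec3: mip_level at 2
0 + 2 = 2

2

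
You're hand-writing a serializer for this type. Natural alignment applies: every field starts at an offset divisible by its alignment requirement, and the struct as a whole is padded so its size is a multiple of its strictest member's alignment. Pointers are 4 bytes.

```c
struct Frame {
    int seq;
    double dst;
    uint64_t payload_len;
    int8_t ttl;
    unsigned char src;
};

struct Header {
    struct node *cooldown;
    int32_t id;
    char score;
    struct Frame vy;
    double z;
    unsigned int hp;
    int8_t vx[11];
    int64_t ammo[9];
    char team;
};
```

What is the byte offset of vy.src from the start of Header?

Frame: seq at 0 (size 4, align 4) → ends 4; pad 4 to align 8 for dst; dst at 8 (size 8, align 8) → ends 16; payload_len at 16 (size 8, align 8) → ends 24; ttl at 24 (size 1, align 1) → ends 25; src at 25 (size 1, align 1) → ends 26; tail pad 6 to reach multiple of 8; total 32 bytes, alignment 8
cooldown at 0 (size 4, align 4) → ends 4
id at 4 (size 4, align 4) → ends 8
score at 8 (size 1, align 1) → ends 9
pad 7 to align 8 for vy
vy at 16 (size 32, align 8) → ends 48
within Frame: src at 25
16 + 25 = 41

41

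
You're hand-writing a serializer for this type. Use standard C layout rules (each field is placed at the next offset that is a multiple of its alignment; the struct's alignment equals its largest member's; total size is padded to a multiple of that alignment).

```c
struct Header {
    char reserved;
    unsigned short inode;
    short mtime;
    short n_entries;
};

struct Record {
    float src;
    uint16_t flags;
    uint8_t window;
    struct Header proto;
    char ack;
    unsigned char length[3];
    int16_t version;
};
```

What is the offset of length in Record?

Header: 0..1  reserved  (1B, 1-aligned); 1..2  -- padding (1B); 2..4  inode  (2B, 2-aligned); 4..6  mtime  (2B, 2-aligned); 6..8  n_entries  (2B, 2-aligned); sizeof = 8, alignof = 2
0..4  src  (4B, 4-aligned)
4..6  flags  (2B, 2-aligned)
6..7  window  (1B, 1-aligned)
7..8  -- padding (1B)
8..16  proto  (8B, 2-aligned)
16..17  ack  (1B, 1-aligned)
17..20  length  (3B, 1-aligned)

17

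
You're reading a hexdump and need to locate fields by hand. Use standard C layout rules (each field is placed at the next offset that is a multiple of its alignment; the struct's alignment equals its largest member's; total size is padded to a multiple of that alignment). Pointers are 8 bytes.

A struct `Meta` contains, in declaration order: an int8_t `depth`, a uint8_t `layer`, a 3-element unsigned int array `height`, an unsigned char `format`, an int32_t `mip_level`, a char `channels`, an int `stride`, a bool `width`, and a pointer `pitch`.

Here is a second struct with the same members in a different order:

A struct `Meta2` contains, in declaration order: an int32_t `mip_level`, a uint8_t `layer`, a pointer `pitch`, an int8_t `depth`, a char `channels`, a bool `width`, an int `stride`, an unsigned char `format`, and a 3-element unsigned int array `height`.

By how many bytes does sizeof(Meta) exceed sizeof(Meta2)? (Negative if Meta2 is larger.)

depth at 0 (size 1, align 1) → ends 1
layer at 1 (size 1, align 1) → ends 2
pad 2 to align 4 for height
height at 4 (size 12, align 4) → ends 16
format at 16 (size 1, align 1) → ends 17
pad 3 to align 4 for mip_level
mip_level at 20 (size 4, align 4) → ends 24
channels at 24 (size 1, align 1) → ends 25
pad 3 to align 4 for stride
stride at 28 (size 4, align 4) → ends 32
width at 32 (size 1, align 1) → ends 33
pad 7 to align 8 for pitch
pitch at 40 (size 8, align 8) → ends 48
total 48 bytes, alignment 8
— Meta2 —
mip_level at 0 (size 4, align 4) → ends 4
layer at 4 (size 1, align 1) → ends 5
pad 3 to align 8 for pitch
pitch at 8 (size 8, align 8) → ends 16
depth at 16 (size 1, align 1) → ends 17
channels at 17 (size 1, align 1) → ends 18
width at 18 (size 1, align 1) → ends 19
pad 1 to align 4 for stride
stride at 20 (size 4, align 4) → ends 24
format at 24 (size 1, align 1) → ends 25
pad 3 to align 4 for height
height at 28 (size 12, align 4) → ends 40
total 40 bytes, alignment 8
48 − 40 = 8

8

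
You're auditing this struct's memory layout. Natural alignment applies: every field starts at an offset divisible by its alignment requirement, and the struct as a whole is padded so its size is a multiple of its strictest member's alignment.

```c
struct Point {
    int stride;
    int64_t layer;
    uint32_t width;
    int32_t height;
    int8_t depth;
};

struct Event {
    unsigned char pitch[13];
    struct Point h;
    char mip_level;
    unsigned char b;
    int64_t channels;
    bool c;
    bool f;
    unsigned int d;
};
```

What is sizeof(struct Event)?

Point: @0: stride [4B, align 4] → 4; +4 pad (align 8); @8: layer [8B, align 8] → 16; @16: width [4B, align 4] → 20; @20: height [4B, align 4] → 24; @24: depth [1B, align 1] → 25; +7 tail pad (align 8); size 32, align 8
@0: pitch [13B, align 1] → 13
+3 pad (align 8)
@16: h [32B, align 8] → 48
@48: mip_level [1B, align 1] → 49
@49: b [1B, align 1] → 50
+6 pad (align 8)
@56: channels [8B, align 8] → 64
@64: c [1B, align 1] → 65
@65: f [1B, align 1] → 66
+2 pad (align 4)
@68: d [4B, align 4] → 72
size 72, align 8

72 bytes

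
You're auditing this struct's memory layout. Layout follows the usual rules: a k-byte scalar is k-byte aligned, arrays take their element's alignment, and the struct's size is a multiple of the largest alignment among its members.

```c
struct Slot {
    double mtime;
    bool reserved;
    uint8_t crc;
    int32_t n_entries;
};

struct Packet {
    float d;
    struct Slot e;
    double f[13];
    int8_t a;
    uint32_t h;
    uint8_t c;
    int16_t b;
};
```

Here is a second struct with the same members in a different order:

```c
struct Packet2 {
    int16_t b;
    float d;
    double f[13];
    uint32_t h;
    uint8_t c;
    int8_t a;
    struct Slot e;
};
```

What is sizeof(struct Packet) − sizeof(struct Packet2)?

Slot: 0..8  mtime  (8B, 8-aligned); 8..9  reserved  (1B, 1-aligned); 9..10  crc  (1B, 1-aligned); 10..12  -- padding (2B); 12..16  n_entries  (4B, 4-aligned); sizeof = 16, alignof = 8
0..4  d  (4B, 4-aligned)
4..8  -- padding (4B)
8..24  e  (16B, 8-aligned)
24..128  f  (104B, 8-aligned)
128..129  a  (1B, 1-aligned)
129..132  -- padding (3B)
132..136  h  (4B, 4-aligned)
136..137  c  (1B, 1-aligned)
137..138  -- padding (1B)
138..140  b  (2B, 2-aligned)
140..144  -- tail padding (4B)
sizeof = 144, alignof = 8
— Packet2 —
0..2  b  (2B, 2-aligned)
2..4  -- padding (2B)
4..8  d  (4B, 4-aligned)
8..112  f  (104B, 8-aligned)
112..116  h  (4B, 4-aligned)
116..117  c  (1B, 1-aligned)
117..118  a  (1B, 1-aligned)
118..120  -- padding (2B)
120..136  e  (16B, 8-aligned)
sizeof = 136, alignof = 8
144 − 136 = 8

8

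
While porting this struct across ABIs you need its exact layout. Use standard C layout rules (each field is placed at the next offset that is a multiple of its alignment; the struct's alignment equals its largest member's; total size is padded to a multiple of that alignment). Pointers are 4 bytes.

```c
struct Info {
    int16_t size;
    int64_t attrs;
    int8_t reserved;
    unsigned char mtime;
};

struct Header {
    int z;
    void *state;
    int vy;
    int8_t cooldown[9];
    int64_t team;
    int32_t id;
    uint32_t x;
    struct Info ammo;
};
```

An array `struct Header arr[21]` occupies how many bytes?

1344

Info: @0: size [2B, align 2] → 2; +6 pad (align 8); @8: attrs [8B, align 8] → 16; @16: reserved [1B, align 1] → 17; @17: mtime [1B, align 1] → 18; +6 tail pad (align 8); size 24, align 8
@0: z [4B, align 4] → 4
@4: state [4B, align 4] → 8
@8: vy [4B, align 4] → 12
@12: cooldown [9B, align 1] → 21
+3 pad (align 8)
@24: team [8B, align 8] → 32
@32: id [4B, align 4] → 36
@36: x [4B, align 4] → 40
@40: ammo [24B, align 8] → 64
size 64, align 8
array of 21: 21 × 64 = 1344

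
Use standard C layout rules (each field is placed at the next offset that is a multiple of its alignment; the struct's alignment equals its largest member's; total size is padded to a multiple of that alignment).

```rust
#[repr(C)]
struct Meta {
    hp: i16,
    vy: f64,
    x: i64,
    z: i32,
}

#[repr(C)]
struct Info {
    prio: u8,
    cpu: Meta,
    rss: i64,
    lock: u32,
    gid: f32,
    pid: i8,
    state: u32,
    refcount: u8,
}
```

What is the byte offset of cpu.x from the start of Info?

Meta: 0..2  hp  (2B, 2-aligned); 2..8  -- padding (6B); 8..16  vy  (8B, 8-aligned); 16..24  x  (8B, 8-aligned); 24..28  z  (4B, 4-aligned); 28..32  -- tail padding (4B); sizeof = 32, alignof = 8
0..1  prio  (1B, 1-aligned)
1..8  -- padding (7B)
8..40  cpu  (32B, 8-aligned)
within Meta: x at 16
8 + 16 = 24

24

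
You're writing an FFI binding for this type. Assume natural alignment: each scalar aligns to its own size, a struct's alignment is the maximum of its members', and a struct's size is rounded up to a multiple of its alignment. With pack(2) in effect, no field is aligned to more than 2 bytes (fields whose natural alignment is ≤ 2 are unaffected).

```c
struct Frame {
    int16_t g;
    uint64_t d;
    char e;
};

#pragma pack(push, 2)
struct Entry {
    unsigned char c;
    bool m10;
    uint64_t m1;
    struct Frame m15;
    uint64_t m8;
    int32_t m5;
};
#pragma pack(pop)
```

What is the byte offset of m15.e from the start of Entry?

Frame: g at 0 (size 2, align 2) → ends 2; pad 6 to align 8 for d; d at 8 (size 8, align 8) → ends 16; e at 16 (size 1, align 1) → ends 17; tail pad 7 to reach multiple of 8; total 24 bytes, alignment 8
c at 0 (size 1, align 1) → ends 1
m10 at 1 (size 1, align 1) → ends 2
m1 at 2 (size 8, align 2) → ends 10
m15 at 10 (size 24, align 2) → ends 34
within Frame: e at 16
10 + 16 = 26

26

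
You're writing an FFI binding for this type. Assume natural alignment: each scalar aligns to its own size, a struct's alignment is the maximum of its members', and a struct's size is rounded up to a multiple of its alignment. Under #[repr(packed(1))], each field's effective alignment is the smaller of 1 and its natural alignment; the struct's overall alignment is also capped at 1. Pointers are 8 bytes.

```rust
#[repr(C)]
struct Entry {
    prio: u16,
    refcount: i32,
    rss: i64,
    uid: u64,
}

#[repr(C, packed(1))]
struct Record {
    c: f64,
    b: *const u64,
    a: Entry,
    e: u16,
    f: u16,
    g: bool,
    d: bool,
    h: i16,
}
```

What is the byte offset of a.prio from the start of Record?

16

Entry: 0..2  prio  (2B, 2-aligned); 2..4  -- padding (2B); 4..8  refcount  (4B, 4-aligned); 8..16  rss  (8B, 8-aligned); 16..24  uid  (8B, 8-aligned); sizeof = 24, alignof = 8
0..8  c  (8B, 1-aligned)
8..16  b  (8B, 1-aligned)
16..40  a  (24B, 1-aligned)
within Entry: prio at 0
16 + 0 = 16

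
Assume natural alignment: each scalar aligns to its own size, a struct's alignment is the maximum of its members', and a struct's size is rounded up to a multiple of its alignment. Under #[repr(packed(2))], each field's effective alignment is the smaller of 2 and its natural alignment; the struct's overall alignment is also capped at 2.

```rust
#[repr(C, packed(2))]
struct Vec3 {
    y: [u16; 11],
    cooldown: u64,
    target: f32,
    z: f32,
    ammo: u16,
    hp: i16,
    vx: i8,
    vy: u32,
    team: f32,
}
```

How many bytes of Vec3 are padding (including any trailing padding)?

1

@0: y [22B, align 2] → 22
@22: cooldown [8B, align 2] → 30
@30: target [4B, align 2] → 34
@34: z [4B, align 2] → 38
@38: ammo [2B, align 2] → 40
@40: hp [2B, align 2] → 42
@42: vx [1B, align 1] → 43
+1 pad (align 2)
@44: vy [4B, align 2] → 48
@48: team [4B, align 2] → 52
size 52, align 2
data bytes 51, size 52 → padding 1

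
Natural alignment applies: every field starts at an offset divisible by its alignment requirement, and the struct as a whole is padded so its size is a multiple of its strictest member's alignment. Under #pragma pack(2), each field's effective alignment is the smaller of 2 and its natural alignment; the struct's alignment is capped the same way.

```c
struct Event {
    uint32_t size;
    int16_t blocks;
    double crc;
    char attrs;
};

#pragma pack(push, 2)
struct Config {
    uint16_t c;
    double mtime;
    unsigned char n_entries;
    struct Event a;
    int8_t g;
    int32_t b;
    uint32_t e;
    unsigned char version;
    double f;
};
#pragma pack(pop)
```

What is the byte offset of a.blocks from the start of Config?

16

Event: 0..4  size  (4B, 4-aligned); 4..6  blocks  (2B, 2-aligned); 6..8  -- padding (2B); 8..16  crc  (8B, 8-aligned); 16..17  attrs  (1B, 1-aligned); 17..24  -- tail padding (7B); sizeof = 24, alignof = 8
0..2  c  (2B, 2-aligned)
2..10  mtime  (8B, 2-aligned)
10..11  n_entries  (1B, 1-aligned)
11..12  -- padding (1B)
12..36  a  (24B, 2-aligned)
within Event: blocks at 4
12 + 4 = 16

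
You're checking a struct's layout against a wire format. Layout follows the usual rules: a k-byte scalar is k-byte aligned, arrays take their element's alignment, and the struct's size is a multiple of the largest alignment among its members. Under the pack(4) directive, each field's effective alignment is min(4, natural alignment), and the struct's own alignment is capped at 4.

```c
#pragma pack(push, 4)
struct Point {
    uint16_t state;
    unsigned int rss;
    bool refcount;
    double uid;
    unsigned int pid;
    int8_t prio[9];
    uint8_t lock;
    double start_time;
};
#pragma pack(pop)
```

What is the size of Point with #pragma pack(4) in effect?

44

@0: state [2B, align 2] → 2
+2 pad (align 4)
@4: rss [4B, align 4] → 8
@8: refcount [1B, align 1] → 9
+3 pad (align 4)
@12: uid [8B, align 4] → 20
@20: pid [4B, align 4] → 24
@24: prio [9B, align 1] → 33
@33: lock [1B, align 1] → 34
+2 pad (align 4)
@36: start_time [8B, align 4] → 44
size 44, align 4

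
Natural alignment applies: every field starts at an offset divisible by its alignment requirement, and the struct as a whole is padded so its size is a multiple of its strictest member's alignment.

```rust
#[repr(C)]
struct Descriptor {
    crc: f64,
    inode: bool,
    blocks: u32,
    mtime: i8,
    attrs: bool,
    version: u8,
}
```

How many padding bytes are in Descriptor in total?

8

0..8  crc  (8B, 8-aligned)
8..9  inode  (1B, 1-aligned)
9..12  -- padding (3B)
12..16  blocks  (4B, 4-aligned)
16..17  mtime  (1B, 1-aligned)
17..18  attrs  (1B, 1-aligned)
18..19  version  (1B, 1-aligned)
19..24  -- tail padding (5B)
sizeof = 24, alignof = 8
data bytes 16, size 24 → padding 8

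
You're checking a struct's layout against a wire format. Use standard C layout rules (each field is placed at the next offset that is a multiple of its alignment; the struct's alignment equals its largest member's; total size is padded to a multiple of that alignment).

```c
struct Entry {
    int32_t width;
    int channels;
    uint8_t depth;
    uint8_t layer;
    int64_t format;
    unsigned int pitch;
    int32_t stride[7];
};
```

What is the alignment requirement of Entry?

member alignments: width=4, channels=4, depth=1, layer=1, format=8, pitch=4, stride=4
max = 8

8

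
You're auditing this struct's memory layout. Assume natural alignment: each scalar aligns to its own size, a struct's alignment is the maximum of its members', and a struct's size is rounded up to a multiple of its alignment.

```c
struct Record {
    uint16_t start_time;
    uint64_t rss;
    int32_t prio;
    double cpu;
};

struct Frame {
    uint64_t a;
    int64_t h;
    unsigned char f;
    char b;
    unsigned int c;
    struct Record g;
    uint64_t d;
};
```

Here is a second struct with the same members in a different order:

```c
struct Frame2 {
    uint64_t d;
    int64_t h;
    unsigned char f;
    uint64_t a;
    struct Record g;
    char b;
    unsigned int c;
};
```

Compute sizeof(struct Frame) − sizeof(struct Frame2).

Record: 0..2  start_time  (2B, 2-aligned); 2..8  -- padding (6B); 8..16  rss  (8B, 8-aligned); 16..20  prio  (4B, 4-aligned); 20..24  -- padding (4B); 24..32  cpu  (8B, 8-aligned); sizeof = 32, alignof = 8
0..8  a  (8B, 8-aligned)
8..16  h  (8B, 8-aligned)
16..17  f  (1B, 1-aligned)
17..18  b  (1B, 1-aligned)
18..20  -- padding (2B)
20..24  c  (4B, 4-aligned)
24..56  g  (32B, 8-aligned)
56..64  d  (8B, 8-aligned)
sizeof = 64, alignof = 8
— Frame2 —
0..8  d  (8B, 8-aligned)
8..16  h  (8B, 8-aligned)
16..17  f  (1B, 1-aligned)
17..24  -- padding (7B)
24..32  a  (8B, 8-aligned)
32..64  g  (32B, 8-aligned)
64..65  b  (1B, 1-aligned)
65..68  -- padding (3B)
68..72  c  (4B, 4-aligned)
sizeof = 72, alignof = 8
64 − 72 = -8

-8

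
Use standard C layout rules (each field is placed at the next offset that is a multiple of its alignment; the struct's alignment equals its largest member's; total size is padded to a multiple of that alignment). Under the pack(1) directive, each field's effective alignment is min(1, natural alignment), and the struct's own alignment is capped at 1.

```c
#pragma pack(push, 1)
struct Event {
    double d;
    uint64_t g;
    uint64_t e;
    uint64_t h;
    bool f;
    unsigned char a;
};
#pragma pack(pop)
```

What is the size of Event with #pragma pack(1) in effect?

@0: d [8B, align 1] → 8
@8: g [8B, align 1] → 16
@16: e [8B, align 1] → 24
@24: h [8B, align 1] → 32
@32: f [1B, align 1] → 33
@33: a [1B, align 1] → 34
size 34, align 1

34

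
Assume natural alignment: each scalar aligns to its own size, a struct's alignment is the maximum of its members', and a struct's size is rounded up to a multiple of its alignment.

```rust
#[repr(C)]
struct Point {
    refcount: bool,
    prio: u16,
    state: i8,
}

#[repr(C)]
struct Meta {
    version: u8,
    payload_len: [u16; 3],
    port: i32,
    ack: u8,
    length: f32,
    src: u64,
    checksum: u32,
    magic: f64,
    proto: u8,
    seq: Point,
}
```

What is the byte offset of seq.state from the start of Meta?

Point: refcount at 0 (size 1, align 1) → ends 1; pad 1 to align 2 for prio; prio at 2 (size 2, align 2) → ends 4; state at 4 (size 1, align 1) → ends 5; tail pad 1 to reach multiple of 2; total 6 bytes, alignment 2
version at 0 (size 1, align 1) → ends 1
pad 1 to align 2 for payload_len
payload_len at 2 (size 6, align 2) → ends 8
port at 8 (size 4, align 4) → ends 12
ack at 12 (size 1, align 1) → ends 13
pad 3 to align 4 for length
length at 16 (size 4, align 4) → ends 20
pad 4 to align 8 for src
src at 24 (size 8, align 8) → ends 32
checksum at 32 (size 4, align 4) → ends 36
pad 4 to align 8 for magic
magic at 40 (size 8, align 8) → ends 48
proto at 48 (size 1, align 1) → ends 49
pad 1 to align 2 for seq
seq at 50 (size 6, align 2) → ends 56
within Point: state at 4
50 + 4 = 54

54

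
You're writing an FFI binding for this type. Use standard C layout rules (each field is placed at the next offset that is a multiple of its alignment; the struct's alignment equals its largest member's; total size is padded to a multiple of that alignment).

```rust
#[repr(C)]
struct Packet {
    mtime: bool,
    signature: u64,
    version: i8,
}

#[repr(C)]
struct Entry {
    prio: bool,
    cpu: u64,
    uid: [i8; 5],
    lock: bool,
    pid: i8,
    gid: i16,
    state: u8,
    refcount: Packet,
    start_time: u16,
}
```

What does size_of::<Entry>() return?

Packet: mtime at 0 (size 1, align 1) → ends 1; pad 7 to align 8 for signature; signature at 8 (size 8, align 8) → ends 16; version at 16 (size 1, align 1) → ends 17; tail pad 7 to reach multiple of 8; total 24 bytes, alignment 8
prio at 0 (size 1, align 1) → ends 1
pad 7 to align 8 for cpu
cpu at 8 (size 8, align 8) → ends 16
uid at 16 (size 5, align 1) → ends 21
lock at 21 (size 1, align 1) → ends 22
pid at 22 (size 1, align 1) → ends 23
pad 1 to align 2 for gid
gid at 24 (size 2, align 2) → ends 26
state at 26 (size 1, align 1) → ends 27
pad 5 to align 8 for refcount
refcount at 32 (size 24, align 8) → ends 56
start_time at 56 (size 2, align 2) → ends 58
tail pad 6 to reach multiple of 8
total 64 bytes, alignment 8

64 bytes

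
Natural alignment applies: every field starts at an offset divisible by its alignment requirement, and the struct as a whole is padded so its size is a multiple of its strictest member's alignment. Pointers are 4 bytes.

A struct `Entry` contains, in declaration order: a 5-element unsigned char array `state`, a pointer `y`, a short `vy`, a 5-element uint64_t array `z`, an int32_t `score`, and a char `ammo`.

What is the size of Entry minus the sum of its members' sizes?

@0: state [5B, align 1] → 5
+3 pad (align 4)
@8: y [4B, align 4] → 12
@12: vy [2B, align 2] → 14
+2 pad (align 8)
@16: z [40B, align 8] → 56
@56: score [4B, align 4] → 60
@60: ammo [1B, align 1] → 61
+3 tail pad (align 8)
size 64, align 8
data bytes 56, size 64 → padding 8

8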